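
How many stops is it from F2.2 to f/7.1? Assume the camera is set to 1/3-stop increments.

3 1/3 stops

f/2.2 → f/2.5 → f/2.8 → f/3.2 → f/3.5 → f/4 → f/4.5 → f/5 → f/5.6 → f/6.3 → f/7.1 — count the steps: 10 third-stops = 3 1/3 stops.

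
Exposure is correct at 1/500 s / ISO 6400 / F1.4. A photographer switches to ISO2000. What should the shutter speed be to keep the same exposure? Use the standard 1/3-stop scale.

ISO: 6400 → 5000 → 4000 → 3200 → 2500 → 2000 — 1 2/3 stops lower (darker).
Need 1 2/3 stops brighter from the shutter speed: 1/500 → 1/400 → 1/320 → 1/250 → 1/200 → 1/160.

1/160s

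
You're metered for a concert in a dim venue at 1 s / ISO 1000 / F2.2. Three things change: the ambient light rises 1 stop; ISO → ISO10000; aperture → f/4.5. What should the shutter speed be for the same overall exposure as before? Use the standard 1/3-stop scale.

1/5s

Scene light: 1 stop brighter.
ISO: 1000 → 1250 → 1600 → 2000 → 2500 → 3200 → 4000 → 5000 → 6400 → 8000 → 10000 — 3 1/3 stops raised (brighter).
Aperture: f/2.2 → f/2.5 → f/2.8 → f/3.2 → f/3.5 → f/4 → f/4.5 — 2 stops stopped down (darker).
Net so far: 2 1/3 stops brighter. Shutter speed: 1 → 0.8 → 0.6 → 0.5 → 0.4 → 0.3 → 1/4 → 1/5.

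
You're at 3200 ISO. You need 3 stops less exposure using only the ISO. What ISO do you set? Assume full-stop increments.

ISO 400

ISO: 3200 → 1600 → 800 → 400 — 3 stops dropped (darker).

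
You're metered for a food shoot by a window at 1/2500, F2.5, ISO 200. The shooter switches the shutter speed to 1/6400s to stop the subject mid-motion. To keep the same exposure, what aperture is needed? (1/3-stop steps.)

Shutter speed: 1/2500 → 1/3200 → 1/4000 → 1/5000 → 1/6400 — 1 1/3 stops shorter (darker).
Need 1 1/3 stops brighter from the aperture: f/2.5 → f/2.2 → f/2 → f/1.8 → f/1.6.

f/1.6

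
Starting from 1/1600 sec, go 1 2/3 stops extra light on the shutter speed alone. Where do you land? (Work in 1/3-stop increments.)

Shutter speed: 1/1600 → 1/1250 → 1/1000 → 1/800 → 1/640 → 1/500 — 1 2/3 stops longer (brighter).

1/500s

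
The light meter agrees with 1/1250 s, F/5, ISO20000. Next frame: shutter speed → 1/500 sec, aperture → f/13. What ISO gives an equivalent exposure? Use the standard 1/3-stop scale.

ISO 51200

Shutter speed: 1/1250 → 1/1000 → 1/800 → 1/640 → 1/500 — 1 1/3 stops slower (brighter).
Aperture: f/5 → f/5.6 → f/6.3 → f/7.1 → f/8 → f/9 → f/10 → f/11 → f/13 — 2 2/3 stops stopped down (darker).
Net change so far: 1 1/3 stops darker. Offset with the ISO: 20000 → 25600 → 32000 → 40000 → 51200.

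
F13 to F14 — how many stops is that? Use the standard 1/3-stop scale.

f/13 → f/14 — count the steps: 1 third-stops = 1/3 stop.

1/3 stop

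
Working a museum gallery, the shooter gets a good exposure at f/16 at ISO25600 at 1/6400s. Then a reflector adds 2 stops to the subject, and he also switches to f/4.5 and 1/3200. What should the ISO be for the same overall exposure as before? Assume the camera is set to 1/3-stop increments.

ISO 250

Scene light: 2 stops brighter.
Aperture: f/16 → f/14 → f/13 → f/11 → f/10 → f/9 → f/8 → f/7.1 → f/6.3 → f/5.6 → f/5 → f/4.5 — 3 2/3 stops larger aperture (brighter).
Shutter speed: 1/6400 → 1/5000 → 1/4000 → 1/3200 — 1 stop slower (brighter).
Net so far: 6 2/3 stops brighter. ISO: 25600 → 20000 → 16000 → 12800 → 10000 → 8000 → 6400 → 5000 → 4000 → 3200 → 2500 → 2000 → 1600 → 1250 → 1000 → 800 → 640 → 500 → 400 → 320 → 250.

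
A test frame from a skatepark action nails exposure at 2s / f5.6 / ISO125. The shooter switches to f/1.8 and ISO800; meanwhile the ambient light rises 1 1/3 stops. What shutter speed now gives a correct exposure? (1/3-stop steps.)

1/80s

Scene light: 1 1/3 stops brighter.
Aperture: f/5.6 → f/5 → f/4.5 → f/4 → f/3.5 → f/3.2 → f/2.8 → f/2.5 → f/2.2 → f/2 → f/1.8 — 3 1/3 stops larger aperture (brighter).
ISO: 125 → 160 → 200 → 250 → 320 → 400 → 500 → 640 → 800 — 2 2/3 stops higher (brighter).
Net so far: 7 1/3 stops brighter. Shutter speed: 2 → 1.6 → 1.3 → 1 → 0.8 → 0.6 → 0.5 → 0.4 → 0.3 → 1/4 → 1/5 → 1/6 → 1/8 → 1/10 → 1/13 → 1/15 → 1/20 → 1/25 → 1/30 → 1/40 → 1/50 → 1/60 → 1/80.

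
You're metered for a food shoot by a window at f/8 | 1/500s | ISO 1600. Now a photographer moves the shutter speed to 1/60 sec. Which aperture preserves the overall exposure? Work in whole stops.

Shutter speed: 1/500 → 1/250 → 1/125 → 1/60 — 3 stops slower (brighter).
Need 3 stops darker from the aperture: f/8 → f/11 → f/16 → f/22.

f/22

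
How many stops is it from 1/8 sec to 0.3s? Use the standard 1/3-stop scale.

1 1/3 stops

1/8 → 1/6 → 1/5 → 1/4 → 0.3 — count the steps: 4 third-stops = 1 1/3 stops.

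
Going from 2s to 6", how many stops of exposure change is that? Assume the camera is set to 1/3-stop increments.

2 → 2.5 → 3.2 → 4 → 5 → 6 — count the steps: 5 third-stops = 1 2/3 stops.

1 2/3 stops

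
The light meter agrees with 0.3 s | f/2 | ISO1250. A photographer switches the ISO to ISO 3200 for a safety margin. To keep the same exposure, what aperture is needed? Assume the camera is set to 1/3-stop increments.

ISO: 1250 → 1600 → 2000 → 2500 → 3200 — 1 1/3 stops raised (brighter).
Need 1 1/3 stops darker from the aperture: f/2 → f/2.2 → f/2.5 → f/2.8 → f/3.2.

f/3.2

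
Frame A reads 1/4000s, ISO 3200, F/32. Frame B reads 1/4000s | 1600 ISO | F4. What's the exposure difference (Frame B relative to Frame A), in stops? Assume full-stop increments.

5 stops brighter

Aperture: f/32 → f/22 → f/16 → f/11 → f/8 → f/5.6 → f/4 — 6 stops wider (brighter).
Shutter speed: unchanged.
ISO: 3200 → 1600 — 1 stop dropped (darker).
Net: +6 −1 = +5 stops.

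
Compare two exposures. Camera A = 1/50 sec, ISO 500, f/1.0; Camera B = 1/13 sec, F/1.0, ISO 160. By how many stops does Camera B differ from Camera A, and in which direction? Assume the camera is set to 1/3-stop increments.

Aperture: unchanged.
Shutter speed: 1/50 → 1/40 → 1/30 → 1/25 → 1/20 → 1/15 → 1/13 — 2 stops slower (brighter).
ISO: 500 → 400 → 320 → 250 → 200 → 160 — 1 2/3 stops lower (darker).
Net: +2 −1 2/3 = +1/3 stops.

1/3 stop brighter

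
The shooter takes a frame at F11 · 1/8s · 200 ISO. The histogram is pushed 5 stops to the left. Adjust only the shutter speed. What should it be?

Underexposed by 5 stops → need 5 stops brighter.
Shutter speed: 1/8 → 1/4 → 1/2 → 1 → 2 → 4.

4 s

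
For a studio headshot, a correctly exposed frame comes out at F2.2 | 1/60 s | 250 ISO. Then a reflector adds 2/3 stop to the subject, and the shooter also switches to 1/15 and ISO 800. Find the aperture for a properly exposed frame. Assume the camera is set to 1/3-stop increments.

Scene light: 2/3 stop brighter.
Shutter speed: 1/60 → 1/50 → 1/40 → 1/30 → 1/25 → 1/20 → 1/15 — 2 stops longer (brighter).
ISO: 250 → 320 → 400 → 500 → 640 → 800 — 1 2/3 stops raised (brighter).
Net so far: 4 1/3 stops brighter. Aperture: f/2.2 → f/2.5 → f/2.8 → f/3.2 → f/3.5 → f/4 → f/4.5 → f/5 → f/5.6 → f/6.3 → f/7.1 → f/8 → f/9 → f/10.

f/10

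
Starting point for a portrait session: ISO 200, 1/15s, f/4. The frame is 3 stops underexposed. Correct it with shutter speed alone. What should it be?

Underexposed by 3 stops → need 3 stops brighter.
Shutter speed: 1/15 → 1/8 → 1/4 → 1/2.

1/2s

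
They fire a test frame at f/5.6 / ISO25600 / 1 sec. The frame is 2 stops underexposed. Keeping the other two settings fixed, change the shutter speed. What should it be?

Underexposed by 2 stops → need 2 stops brighter.
Shutter speed: 1 → 2 → 4.

4 s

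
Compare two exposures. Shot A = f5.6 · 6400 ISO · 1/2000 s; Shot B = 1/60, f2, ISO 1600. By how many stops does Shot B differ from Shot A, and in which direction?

Aperture: f/5.6 → f/4 → f/2.8 → f/2 — 3 stops opened up (brighter).
Shutter speed: 1/2000 → 1/1000 → 1/500 → 1/250 → 1/125 → 1/60 — 5 stops slower (brighter).
ISO: 6400 → 3200 → 1600 — 2 stops lower (darker).
Net: +3 +5 −2 = +6 stops.

6 stops brighter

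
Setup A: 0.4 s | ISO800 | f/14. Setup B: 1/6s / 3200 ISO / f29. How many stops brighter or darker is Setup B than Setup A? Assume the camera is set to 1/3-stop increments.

1 1/3 stops darker

Aperture: f/14 → f/16 → f/18 → f/20 → f/22 → f/25 → f/29 — 2 stops smaller aperture (darker).
Shutter speed: 0.4 → 0.3 → 1/4 → 1/5 → 1/6 — 1 1/3 stops faster (darker).
ISO: 800 → 1000 → 1250 → 1600 → 2000 → 2500 → 3200 — 2 stops raised (brighter).
Net: −2 −1 1/3 +2 = −1 1/3 stops.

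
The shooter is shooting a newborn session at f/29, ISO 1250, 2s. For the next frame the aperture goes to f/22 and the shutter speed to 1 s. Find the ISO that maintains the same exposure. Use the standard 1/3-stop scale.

ISO 1600

Aperture: f/29 → f/25 → f/22 — 2/3 stop wider (brighter).
Shutter speed: 2 → 1.6 → 1.3 → 1 — 1 stop faster (darker).
Net change so far: 1/3 stop darker. Offset with the ISO: 1250 → 1600.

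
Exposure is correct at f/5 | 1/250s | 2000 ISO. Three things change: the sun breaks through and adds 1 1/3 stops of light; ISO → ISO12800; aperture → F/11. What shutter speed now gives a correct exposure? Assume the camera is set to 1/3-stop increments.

Scene light: 1 1/3 stops brighter.
ISO: 2000 → 2500 → 3200 → 4000 → 5000 → 6400 → 8000 → 10000 → 12800 — 2 2/3 stops higher (brighter).
Aperture: f/5 → f/5.6 → f/6.3 → f/7.1 → f/8 → f/9 → f/10 → f/11 — 2 1/3 stops narrower (darker).
Net so far: 1 2/3 stops brighter. Shutter speed: 1/250 → 1/320 → 1/400 → 1/500 → 1/640 → 1/800.

1/800s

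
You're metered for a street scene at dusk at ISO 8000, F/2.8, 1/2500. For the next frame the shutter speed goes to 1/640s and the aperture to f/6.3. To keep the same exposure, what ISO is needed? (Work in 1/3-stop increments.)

ISO 10000

Shutter speed: 1/2500 → 1/2000 → 1/1600 → 1/1250 → 1/1000 → 1/800 → 1/640 — 2 stops longer (brighter).
Aperture: f/2.8 → f/3.2 → f/3.5 → f/4 → f/4.5 → f/5 → f/5.6 → f/6.3 — 2 1/3 stops smaller aperture (darker).
Net change so far: 1/3 stop darker. Offset with the ISO: 8000 → 10000.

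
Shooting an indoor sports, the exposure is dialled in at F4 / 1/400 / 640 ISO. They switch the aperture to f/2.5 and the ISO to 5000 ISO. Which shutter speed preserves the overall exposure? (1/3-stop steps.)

Aperture: f/4 → f/3.5 → f/3.2 → f/2.8 → f/2.5 — 1 1/3 stops wider (brighter).
ISO: 640 → 800 → 1000 → 1250 → 1600 → 2000 → 2500 → 3200 → 4000 → 5000 — 3 stops higher (brighter).
Net change so far: 4 1/3 stops brighter. Offset with the shutter speed: 1/400 → 1/500 → 1/640 → 1/800 → 1/1000 → 1/1250 → 1/1600 → 1/2000 → 1/2500 → 1/3200 → 1/4000 → 1/5000 → 1/6400 → 1/8000.

1/8000s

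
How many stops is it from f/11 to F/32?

f/11 → f/16 → f/22 → f/32 — count the steps: 3 stops.

3 stops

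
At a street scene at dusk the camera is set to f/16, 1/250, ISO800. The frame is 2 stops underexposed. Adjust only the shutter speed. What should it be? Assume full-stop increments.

1/60s

Underexposed by 2 stops → need 2 stops brighter.
Shutter speed: 1/250 → 1/125 → 1/60.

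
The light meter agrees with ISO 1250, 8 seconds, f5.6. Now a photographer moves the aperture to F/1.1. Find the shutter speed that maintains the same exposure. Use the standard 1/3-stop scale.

0.3 s

Aperture: f/5.6 → f/5 → f/4.5 → f/4 → f/3.5 → f/3.2 → f/2.8 → f/2.5 → f/2.2 → f/2 → f/1.8 → f/1.6 → f/1.4 → f/1.2 → f/1.1 — 4 2/3 stops larger aperture (brighter).
Need 4 2/3 stops darker from the shutter speed: 8 → 6 → 5 → 4 → 3.2 → 2.5 → 2 → 1.6 → 1.3 → 1 → 0.8 → 0.6 → 0.5 → 0.4 → 0.3.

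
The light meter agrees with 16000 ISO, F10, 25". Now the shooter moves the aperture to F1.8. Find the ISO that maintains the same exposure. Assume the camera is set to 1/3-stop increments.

ISO 500

Aperture: f/10 → f/9 → f/8 → f/7.1 → f/6.3 → f/5.6 → f/5 → f/4.5 → f/4 → f/3.5 → f/3.2 → f/2.8 → f/2.5 → f/2.2 → f/2 → f/1.8 — 5 stops larger aperture (brighter).
Need 5 stops darker from the ISO: 16000 → 12800 → 10000 → 8000 → 6400 → 5000 → 4000 → 3200 → 2500 → 2000 → 1600 → 1250 → 1000 → 800 → 640 → 500.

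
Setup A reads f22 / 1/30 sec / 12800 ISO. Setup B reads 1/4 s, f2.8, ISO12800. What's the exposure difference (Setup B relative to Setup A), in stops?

9 stops brighter

Aperture: f/22 → f/16 → f/11 → f/8 → f/5.6 → f/4 → f/2.8 — 6 stops larger aperture (brighter).
Shutter speed: 1/30 → 1/15 → 1/8 → 1/4 — 3 stops longer (brighter).
ISO: unchanged.
Net: +6 +3 = +9 stops.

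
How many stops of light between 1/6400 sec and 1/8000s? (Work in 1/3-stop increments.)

1/3 stop

1/6400 → 1/8000 — count the steps: 1 third-stops = 1/3 stop.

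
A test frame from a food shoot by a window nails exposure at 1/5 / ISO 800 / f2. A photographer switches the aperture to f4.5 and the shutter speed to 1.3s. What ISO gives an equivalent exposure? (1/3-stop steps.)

Aperture: f/2 → f/2.2 → f/2.5 → f/2.8 → f/3.2 → f/3.5 → f/4 → f/4.5 — 2 1/3 stops narrower (darker).
Shutter speed: 1/5 → 1/4 → 0.3 → 0.4 → 0.5 → 0.6 → 0.8 → 1 → 1.3 — 2 2/3 stops longer (brighter).
Net change so far: 1/3 stop brighter. Offset with the ISO: 800 → 640.

ISO 640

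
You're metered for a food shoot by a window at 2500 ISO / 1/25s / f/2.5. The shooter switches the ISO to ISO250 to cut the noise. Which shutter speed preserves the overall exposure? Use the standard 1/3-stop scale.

ISO: 2500 → 2000 → 1600 → 1250 → 1000 → 800 → 640 → 500 → 400 → 320 → 250 — 3 1/3 stops lower (darker).
Need 3 1/3 stops brighter from the shutter speed: 1/25 → 1/20 → 1/15 → 1/13 → 1/10 → 1/8 → 1/6 → 1/5 → 1/4 → 0.3 → 0.4.

0.4 s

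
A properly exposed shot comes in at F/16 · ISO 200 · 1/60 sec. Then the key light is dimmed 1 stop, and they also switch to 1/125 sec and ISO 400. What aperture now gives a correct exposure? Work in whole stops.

Scene light: 1 stop darker.
Shutter speed: 1/60 → 1/125 — 1 stop faster (darker).
ISO: 200 → 400 — 1 stop raised (brighter).
Net so far: 1 stop darker. Aperture: f/16 → f/11.

f/11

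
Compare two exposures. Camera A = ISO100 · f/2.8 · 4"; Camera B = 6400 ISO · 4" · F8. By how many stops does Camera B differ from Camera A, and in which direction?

3 stops brighter

Aperture: f/2.8 → f/4 → f/5.6 → f/8 — 3 stops smaller aperture (darker).
Shutter speed: unchanged.
ISO: 100 → 200 → 400 → 800 → 1600 → 3200 → 6400 — 6 stops raised (brighter).
Net: −3 +6 = +3 stops.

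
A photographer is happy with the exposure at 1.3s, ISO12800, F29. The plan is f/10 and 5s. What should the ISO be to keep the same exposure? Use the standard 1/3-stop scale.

Aperture: f/29 → f/25 → f/22 → f/20 → f/18 → f/16 → f/14 → f/13 → f/11 → f/10 — 3 stops larger aperture (brighter).
Shutter speed: 1.3 → 1.6 → 2 → 2.5 → 3.2 → 4 → 5 — 2 stops longer (brighter).
Net change so far: 5 stops brighter. Offset with the ISO: 12800 → 10000 → 8000 → 6400 → 5000 → 4000 → 3200 → 2500 → 2000 → 1600 → 1250 → 1000 → 800 → 640 → 500 → 400.

ISO 400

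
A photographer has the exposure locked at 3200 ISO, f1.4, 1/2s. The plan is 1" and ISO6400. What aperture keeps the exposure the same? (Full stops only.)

Shutter speed: 1/2 → 1 — 1 stop longer (brighter).
ISO: 3200 → 6400 — 1 stop raised (brighter).
Net change so far: 2 stops brighter. Offset with the aperture: f/1.4 → f/2 → f/2.8.

f/2.8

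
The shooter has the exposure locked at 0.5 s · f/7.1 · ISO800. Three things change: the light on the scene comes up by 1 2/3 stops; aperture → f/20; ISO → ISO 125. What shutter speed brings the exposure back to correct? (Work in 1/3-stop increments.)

8 s

Scene light: 1 2/3 stops brighter.
Aperture: f/7.1 → f/8 → f/9 → f/10 → f/11 → f/13 → f/14 → f/16 → f/18 → f/20 — 3 stops smaller aperture (darker).
ISO: 800 → 640 → 500 → 400 → 320 → 250 → 200 → 160 → 125 — 2 2/3 stops lower (darker).
Net so far: 4 stops darker. Shutter speed: 0.5 → 0.6 → 0.8 → 1 → 1.3 → 1.6 → 2 → 2.5 → 3.2 → 4 → 5 → 6 → 8.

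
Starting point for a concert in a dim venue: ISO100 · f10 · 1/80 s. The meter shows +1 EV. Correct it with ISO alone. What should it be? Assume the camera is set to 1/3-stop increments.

Overexposed by 1 stop → need 1 stop darker.
ISO: 100 → 80 → 64 → 50.

ISO 50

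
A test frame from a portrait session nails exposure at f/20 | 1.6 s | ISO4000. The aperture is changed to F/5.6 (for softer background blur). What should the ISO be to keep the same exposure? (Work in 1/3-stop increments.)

ISO 320

Aperture: f/20 → f/18 → f/16 → f/14 → f/13 → f/11 → f/10 → f/9 → f/8 → f/7.1 → f/6.3 → f/5.6 — 3 2/3 stops wider (brighter).
Need 3 2/3 stops darker from the ISO: 4000 → 3200 → 2500 → 2000 → 1600 → 1250 → 1000 → 800 → 640 → 500 → 400 → 320.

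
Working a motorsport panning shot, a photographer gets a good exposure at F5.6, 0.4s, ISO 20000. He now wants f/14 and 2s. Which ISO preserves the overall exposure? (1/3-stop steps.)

ISO 25600

Aperture: f/5.6 → f/6.3 → f/7.1 → f/8 → f/9 → f/10 → f/11 → f/13 → f/14 — 2 2/3 stops stopped down (darker).
Shutter speed: 0.4 → 0.5 → 0.6 → 0.8 → 1 → 1.3 → 1.6 → 2 — 2 1/3 stops longer (brighter).
Net change so far: 1/3 stop darker. Offset with the ISO: 20000 → 25600.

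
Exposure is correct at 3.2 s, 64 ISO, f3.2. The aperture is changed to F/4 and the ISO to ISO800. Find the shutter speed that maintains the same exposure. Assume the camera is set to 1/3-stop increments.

Aperture: f/3.2 → f/3.5 → f/4 — 2/3 stop narrower (darker).
ISO: 64 → 80 → 100 → 125 → 160 → 200 → 250 → 320 → 400 → 500 → 640 → 800 — 3 2/3 stops higher (brighter).
Net change so far: 3 stops brighter. Offset with the shutter speed: 3.2 → 2.5 → 2 → 1.6 → 1.3 → 1 → 0.8 → 0.6 → 0.5 → 0.4.

0.4 s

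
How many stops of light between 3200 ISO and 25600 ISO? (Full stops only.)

3200 → 6400 → 12800 → 25600 — count the steps: 3 stops.

3 stops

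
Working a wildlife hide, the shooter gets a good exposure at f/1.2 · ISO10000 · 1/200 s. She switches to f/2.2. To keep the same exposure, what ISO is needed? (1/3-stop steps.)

ISO 32000

Aperture: f/1.2 → f/1.4 → f/1.6 → f/1.8 → f/2 → f/2.2 — 1 2/3 stops stopped down (darker).
Need 1 2/3 stops brighter from the ISO: 10000 → 12800 → 16000 → 20000 → 25600 → 32000.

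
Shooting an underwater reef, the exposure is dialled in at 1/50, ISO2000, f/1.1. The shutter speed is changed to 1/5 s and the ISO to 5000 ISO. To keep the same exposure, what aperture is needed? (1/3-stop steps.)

Shutter speed: 1/50 → 1/40 → 1/30 → 1/25 → 1/20 → 1/15 → 1/13 → 1/10 → 1/8 → 1/6 → 1/5 — 3 1/3 stops slower (brighter).
ISO: 2000 → 2500 → 3200 → 4000 → 5000 — 1 1/3 stops higher (brighter).
Net change so far: 4 2/3 stops brighter. Offset with the aperture: f/1.1 → f/1.2 → f/1.4 → f/1.6 → f/1.8 → f/2 → f/2.2 → f/2.5 → f/2.8 → f/3.2 → f/3.5 → f/4 → f/4.5 → f/5 → f/5.6.

f/5.6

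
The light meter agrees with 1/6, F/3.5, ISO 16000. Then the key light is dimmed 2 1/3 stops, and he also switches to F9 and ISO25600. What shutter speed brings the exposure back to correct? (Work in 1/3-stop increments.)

Scene light: 2 1/3 stops darker.
Aperture: f/3.5 → f/4 → f/4.5 → f/5 → f/5.6 → f/6.3 → f/7.1 → f/8 → f/9 — 2 2/3 stops stopped down (darker).
ISO: 16000 → 20000 → 25600 — 2/3 stop higher (brighter).
Net so far: 4 1/3 stops darker. Shutter speed: 1/6 → 1/5 → 1/4 → 0.3 → 0.4 → 0.5 → 0.6 → 0.8 → 1 → 1.3 → 1.6 → 2 → 2.5 → 3.2.

3.2 s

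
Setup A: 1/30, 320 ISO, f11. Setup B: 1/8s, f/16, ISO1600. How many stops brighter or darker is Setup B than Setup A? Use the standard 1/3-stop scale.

3 1/3 stops brighter

Aperture: f/11 → f/13 → f/14 → f/16 — 1 stop stopped down (darker).
Shutter speed: 1/30 → 1/25 → 1/20 → 1/15 → 1/13 → 1/10 → 1/8 — 2 stops slower (brighter).
ISO: 320 → 400 → 500 → 640 → 800 → 1000 → 1250 → 1600 — 2 1/3 stops raised (brighter).
Net: −1 +2 +2 1/3 = +3 1/3 stops.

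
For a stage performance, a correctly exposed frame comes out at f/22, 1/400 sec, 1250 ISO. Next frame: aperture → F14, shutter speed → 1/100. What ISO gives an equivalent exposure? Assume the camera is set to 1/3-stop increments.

ISO 125

Aperture: f/22 → f/20 → f/18 → f/16 → f/14 — 1 1/3 stops opened up (brighter).
Shutter speed: 1/400 → 1/320 → 1/250 → 1/200 → 1/160 → 1/125 → 1/100 — 2 stops longer (brighter).
Net change so far: 3 1/3 stops brighter. Offset with the ISO: 1250 → 1000 → 800 → 640 → 500 → 400 → 320 → 250 → 200 → 160 → 125.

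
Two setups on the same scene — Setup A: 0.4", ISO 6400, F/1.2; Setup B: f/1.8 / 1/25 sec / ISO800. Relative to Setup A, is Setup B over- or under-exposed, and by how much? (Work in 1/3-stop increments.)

7 1/3 stops darker

Aperture: f/1.2 → f/1.4 → f/1.6 → f/1.8 — 1 stop stopped down (darker).
Shutter speed: 0.4 → 0.3 → 1/4 → 1/5 → 1/6 → 1/8 → 1/10 → 1/13 → 1/15 → 1/20 → 1/25 — 3 1/3 stops faster (darker).
ISO: 6400 → 5000 → 4000 → 3200 → 2500 → 2000 → 1600 → 1250 → 1000 → 800 — 3 stops lower (darker).
Net: −1 −3 1/3 −3 = −7 1/3 stops.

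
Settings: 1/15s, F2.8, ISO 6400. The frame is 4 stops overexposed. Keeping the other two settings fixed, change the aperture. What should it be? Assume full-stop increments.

Overexposed by 4 stops → need 4 stops darker.
Aperture: f/2.8 → f/4 → f/5.6 → f/8 → f/11.

f/11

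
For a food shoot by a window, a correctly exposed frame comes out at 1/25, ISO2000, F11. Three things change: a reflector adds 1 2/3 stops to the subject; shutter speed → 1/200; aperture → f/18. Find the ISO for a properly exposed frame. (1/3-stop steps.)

ISO 12800

Scene light: 1 2/3 stops brighter.
Shutter speed: 1/25 → 1/30 → 1/40 → 1/50 → 1/60 → 1/80 → 1/100 → 1/125 → 1/160 → 1/200 — 3 stops shorter (darker).
Aperture: f/11 → f/13 → f/14 → f/16 → f/18 — 1 1/3 stops smaller aperture (darker).
Net so far: 2 2/3 stops darker. ISO: 2000 → 2500 → 3200 → 4000 → 5000 → 6400 → 8000 → 10000 → 12800.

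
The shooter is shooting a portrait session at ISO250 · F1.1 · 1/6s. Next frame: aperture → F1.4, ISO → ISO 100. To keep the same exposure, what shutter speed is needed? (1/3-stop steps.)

0.6 s

Aperture: f/1.1 → f/1.2 → f/1.4 — 2/3 stop stopped down (darker).
ISO: 250 → 200 → 160 → 125 → 100 — 1 1/3 stops dropped (darker).
Net change so far: 2 stops darker. Offset with the shutter speed: 1/6 → 1/5 → 1/4 → 0.3 → 0.4 → 0.5 → 0.6.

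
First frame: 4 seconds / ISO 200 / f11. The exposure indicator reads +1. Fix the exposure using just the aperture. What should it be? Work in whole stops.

Overexposed by 1 stop → need 1 stop darker.
Aperture: f/11 → f/16.

f/16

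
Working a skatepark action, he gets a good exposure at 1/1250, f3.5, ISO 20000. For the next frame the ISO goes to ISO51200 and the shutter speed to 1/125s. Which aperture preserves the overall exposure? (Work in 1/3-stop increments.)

f/18

ISO: 20000 → 25600 → 32000 → 40000 → 51200 — 1 1/3 stops raised (brighter).
Shutter speed: 1/1250 → 1/1000 → 1/800 → 1/640 → 1/500 → 1/400 → 1/320 → 1/250 → 1/200 → 1/160 → 1/125 — 3 1/3 stops slower (brighter).
Net change so far: 4 2/3 stops brighter. Offset with the aperture: f/3.5 → f/4 → f/4.5 → f/5 → f/5.6 → f/6.3 → f/7.1 → f/8 → f/9 → f/10 → f/11 → f/13 → f/14 → f/16 → f/18.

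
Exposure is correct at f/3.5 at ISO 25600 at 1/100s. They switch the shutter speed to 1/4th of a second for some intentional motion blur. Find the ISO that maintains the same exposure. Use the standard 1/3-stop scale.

ISO 1000

Shutter speed: 1/100 → 1/80 → 1/60 → 1/50 → 1/40 → 1/30 → 1/25 → 1/20 → 1/15 → 1/13 → 1/10 → 1/8 → 1/6 → 1/5 → 1/4 — 4 2/3 stops slower (brighter).
Need 4 2/3 stops darker from the ISO: 25600 → 20000 → 16000 → 12800 → 10000 → 8000 → 6400 → 5000 → 4000 → 3200 → 2500 → 2000 → 1600 → 1250 → 1000.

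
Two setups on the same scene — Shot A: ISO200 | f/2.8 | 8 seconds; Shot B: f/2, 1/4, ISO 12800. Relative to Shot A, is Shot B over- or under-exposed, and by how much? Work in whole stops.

2 stops brighter

Aperture: f/2.8 → f/2 — 1 stop larger aperture (brighter).
Shutter speed: 8 → 4 → 2 → 1 → 1/2 → 1/4 — 5 stops shorter (darker).
ISO: 200 → 400 → 800 → 1600 → 3200 → 6400 → 12800 — 6 stops higher (brighter).
Net: +1 −5 +6 = +2 stops.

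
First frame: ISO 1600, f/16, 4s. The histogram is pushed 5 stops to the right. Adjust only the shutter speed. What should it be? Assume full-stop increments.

Overexposed by 5 stops → need 5 stops darker.
Shutter speed: 4 → 2 → 1 → 1/2 → 1/4 → 1/8.

1/8s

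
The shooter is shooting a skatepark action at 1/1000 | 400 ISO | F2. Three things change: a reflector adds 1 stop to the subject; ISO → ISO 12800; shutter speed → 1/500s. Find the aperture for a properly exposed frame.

f/22

Scene light: 1 stop brighter.
ISO: 400 → 800 → 1600 → 3200 → 6400 → 12800 — 5 stops higher (brighter).
Shutter speed: 1/1000 → 1/500 — 1 stop slower (brighter).
Net so far: 7 stops brighter. Aperture: f/2 → f/2.8 → f/4 → f/5.6 → f/8 → f/11 → f/16 → f/22.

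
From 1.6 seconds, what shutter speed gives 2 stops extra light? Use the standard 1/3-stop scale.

6 s

Shutter speed: 1.6 → 2 → 2.5 → 3.2 → 4 → 5 → 6 — 2 stops slower (brighter).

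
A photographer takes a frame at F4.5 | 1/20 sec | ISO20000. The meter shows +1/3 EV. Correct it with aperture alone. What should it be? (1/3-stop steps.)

f/5

Overexposed by 1/3 stop → need 1/3 stop darker.
Aperture: f/4.5 → f/5.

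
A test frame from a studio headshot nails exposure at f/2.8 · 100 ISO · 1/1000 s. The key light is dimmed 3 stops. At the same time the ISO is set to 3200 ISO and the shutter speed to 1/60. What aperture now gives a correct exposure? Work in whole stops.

Scene light: 3 stops darker.
ISO: 100 → 200 → 400 → 800 → 1600 → 3200 — 5 stops higher (brighter).
Shutter speed: 1/1000 → 1/500 → 1/250 → 1/125 → 1/60 — 4 stops slower (brighter).
Net so far: 6 stops brighter. Aperture: f/2.8 → f/4 → f/5.6 → f/8 → f/11 → f/16 → f/22.

f/22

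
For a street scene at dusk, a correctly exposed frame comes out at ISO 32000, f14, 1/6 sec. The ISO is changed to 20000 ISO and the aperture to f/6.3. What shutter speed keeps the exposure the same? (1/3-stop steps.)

1/20s

ISO: 32000 → 25600 → 20000 — 2/3 stop lower (darker).
Aperture: f/14 → f/13 → f/11 → f/10 → f/9 → f/8 → f/7.1 → f/6.3 — 2 1/3 stops wider (brighter).
Net change so far: 1 2/3 stops brighter. Offset with the shutter speed: 1/6 → 1/8 → 1/10 → 1/13 → 1/15 → 1/20.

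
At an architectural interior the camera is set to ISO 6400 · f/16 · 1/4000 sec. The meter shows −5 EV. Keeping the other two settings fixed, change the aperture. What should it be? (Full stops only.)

Underexposed by 5 stops → need 5 stops brighter.
Aperture: f/16 → f/11 → f/8 → f/5.6 → f/4 → f/2.8.

f/2.8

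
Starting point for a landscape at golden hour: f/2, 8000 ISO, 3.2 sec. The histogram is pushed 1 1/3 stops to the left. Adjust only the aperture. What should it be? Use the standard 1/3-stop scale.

f/1.2

Underexposed by 1 1/3 stops → need 1 1/3 stops brighter.
Aperture: f/2 → f/1.8 → f/1.6 → f/1.4 → f/1.2.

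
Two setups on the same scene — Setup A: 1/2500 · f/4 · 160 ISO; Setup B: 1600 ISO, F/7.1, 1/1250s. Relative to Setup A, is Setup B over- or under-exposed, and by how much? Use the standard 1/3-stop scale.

2 2/3 stops brighter

Aperture: f/4 → f/4.5 → f/5 → f/5.6 → f/6.3 → f/7.1 — 1 2/3 stops smaller aperture (darker).
Shutter speed: 1/2500 → 1/2000 → 1/1600 → 1/1250 — 1 stop longer (brighter).
ISO: 160 → 200 → 250 → 320 → 400 → 500 → 640 → 800 → 1000 → 1250 → 1600 — 3 1/3 stops raised (brighter).
Net: −1 2/3 +1 +3 1/3 = +2 2/3 stops.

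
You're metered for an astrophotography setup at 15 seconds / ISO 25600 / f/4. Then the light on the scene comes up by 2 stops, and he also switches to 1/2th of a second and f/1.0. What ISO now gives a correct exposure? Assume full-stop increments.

Scene light: 2 stops brighter.
Shutter speed: 15 → 8 → 4 → 2 → 1 → 1/2 — 5 stops faster (darker).
Aperture: f/4 → f/2.8 → f/2 → f/1.4 → f/1.0 — 4 stops opened up (brighter).
Net so far: 1 stop brighter. ISO: 25600 → 12800.

ISO 12800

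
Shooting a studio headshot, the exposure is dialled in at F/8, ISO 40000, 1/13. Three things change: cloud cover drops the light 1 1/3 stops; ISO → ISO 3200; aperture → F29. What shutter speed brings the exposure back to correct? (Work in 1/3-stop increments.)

30 s

Scene light: 1 1/3 stops darker.
ISO: 40000 → 32000 → 25600 → 20000 → 16000 → 12800 → 10000 → 8000 → 6400 → 5000 → 4000 → 3200 — 3 2/3 stops lower (darker).
Aperture: f/8 → f/9 → f/10 → f/11 → f/13 → f/14 → f/16 → f/18 → f/20 → f/22 → f/25 → f/29 — 3 2/3 stops narrower (darker).
Net so far: 8 2/3 stops darker. Shutter speed: 1/13 → 1/10 → 1/8 → 1/6 → 1/5 → 1/4 → 0.3 → 0.4 → 0.5 → 0.6 → 0.8 → 1 → 1.3 → 1.6 → 2 → 2.5 → 3.2 → 4 → 5 → 6 → 8 → 10 → 13 → 15 → 20 → 25 → 30.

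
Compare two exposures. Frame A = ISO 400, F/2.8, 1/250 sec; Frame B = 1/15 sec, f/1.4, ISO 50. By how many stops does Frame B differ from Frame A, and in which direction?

Aperture: f/2.8 → f/2 → f/1.4 — 2 stops wider (brighter).
Shutter speed: 1/250 → 1/125 → 1/60 → 1/30 → 1/15 — 4 stops slower (brighter).
ISO: 400 → 200 → 100 → 50 — 3 stops lower (darker).
Net: +2 +4 −3 = +3 stops.

3 stops brighter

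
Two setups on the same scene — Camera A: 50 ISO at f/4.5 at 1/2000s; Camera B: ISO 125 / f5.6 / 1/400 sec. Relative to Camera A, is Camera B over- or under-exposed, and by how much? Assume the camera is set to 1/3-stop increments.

Aperture: f/4.5 → f/5 → f/5.6 — 2/3 stop narrower (darker).
Shutter speed: 1/2000 → 1/1600 → 1/1250 → 1/1000 → 1/800 → 1/640 → 1/500 → 1/400 — 2 1/3 stops slower (brighter).
ISO: 50 → 64 → 80 → 100 → 125 — 1 1/3 stops raised (brighter).
Net: −2/3 +2 1/3 +1 1/3 = +3 stops.

3 stops brighter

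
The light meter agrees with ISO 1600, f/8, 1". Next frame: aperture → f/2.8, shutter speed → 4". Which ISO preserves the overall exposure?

ISO 50

Aperture: f/8 → f/5.6 → f/4 → f/2.8 — 3 stops larger aperture (brighter).
Shutter speed: 1 → 2 → 4 — 2 stops longer (brighter).
Net change so far: 5 stops brighter. Offset with the ISO: 1600 → 800 → 400 → 200 → 100 → 50.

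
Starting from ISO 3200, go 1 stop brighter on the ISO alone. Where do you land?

ISO 6400

ISO: 3200 → 6400 — 1 stop higher (brighter).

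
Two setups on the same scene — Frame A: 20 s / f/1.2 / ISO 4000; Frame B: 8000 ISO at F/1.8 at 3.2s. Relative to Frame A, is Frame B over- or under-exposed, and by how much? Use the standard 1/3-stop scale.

2 2/3 stops darker

Aperture: f/1.2 → f/1.4 → f/1.6 → f/1.8 — 1 stop narrower (darker).
Shutter speed: 20 → 15 → 13 → 10 → 8 → 6 → 5 → 4 → 3.2 — 2 2/3 stops faster (darker).
ISO: 4000 → 5000 → 6400 → 8000 — 1 stop higher (brighter).
Net: −1 −2 2/3 +1 = −2 2/3 stops.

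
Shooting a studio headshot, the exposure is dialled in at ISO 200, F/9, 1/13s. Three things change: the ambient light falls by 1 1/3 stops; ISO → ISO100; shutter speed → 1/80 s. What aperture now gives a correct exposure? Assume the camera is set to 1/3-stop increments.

Scene light: 1 1/3 stops darker.
ISO: 200 → 160 → 125 → 100 — 1 stop dropped (darker).
Shutter speed: 1/13 → 1/15 → 1/20 → 1/25 → 1/30 → 1/40 → 1/50 → 1/60 → 1/80 — 2 2/3 stops shorter (darker).
Net so far: 5 stops darker. Aperture: f/9 → f/8 → f/7.1 → f/6.3 → f/5.6 → f/5 → f/4.5 → f/4 → f/3.5 → f/3.2 → f/2.8 → f/2.5 → f/2.2 → f/2 → f/1.8 → f/1.6.

f/1.6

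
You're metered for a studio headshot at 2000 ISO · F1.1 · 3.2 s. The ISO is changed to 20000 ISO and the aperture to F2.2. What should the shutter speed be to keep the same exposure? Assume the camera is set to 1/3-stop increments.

1.3 s

ISO: 2000 → 2500 → 3200 → 4000 → 5000 → 6400 → 8000 → 10000 → 12800 → 16000 → 20000 — 3 1/3 stops higher (brighter).
Aperture: f/1.1 → f/1.2 → f/1.4 → f/1.6 → f/1.8 → f/2 → f/2.2 — 2 stops narrower (darker).
Net change so far: 1 1/3 stops brighter. Offset with the shutter speed: 3.2 → 2.5 → 2 → 1.6 → 1.3.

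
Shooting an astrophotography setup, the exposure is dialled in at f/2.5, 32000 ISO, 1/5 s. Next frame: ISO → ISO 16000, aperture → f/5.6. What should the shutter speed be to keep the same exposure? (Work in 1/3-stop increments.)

2 s

ISO: 32000 → 25600 → 20000 → 16000 — 1 stop lower (darker).
Aperture: f/2.5 → f/2.8 → f/3.2 → f/3.5 → f/4 → f/4.5 → f/5 → f/5.6 — 2 1/3 stops smaller aperture (darker).
Net change so far: 3 1/3 stops darker. Offset with the shutter speed: 1/5 → 1/4 → 0.3 → 0.4 → 0.5 → 0.6 → 0.8 → 1 → 1.3 → 1.6 → 2.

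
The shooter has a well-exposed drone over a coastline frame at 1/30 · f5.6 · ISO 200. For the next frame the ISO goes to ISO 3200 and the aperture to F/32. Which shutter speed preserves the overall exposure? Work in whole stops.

ISO: 200 → 400 → 800 → 1600 → 3200 — 4 stops raised (brighter).
Aperture: f/5.6 → f/8 → f/11 → f/16 → f/22 → f/32 — 5 stops smaller aperture (darker).
Net change so far: 1 stop darker. Offset with the shutter speed: 1/30 → 1/15.

1/15s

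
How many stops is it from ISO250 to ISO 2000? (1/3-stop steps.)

3 stops

250 → 320 → 400 → 500 → 640 → 800 → 1000 → 1250 → 1600 → 2000 — count the steps: 9 third-stops = 3 stops.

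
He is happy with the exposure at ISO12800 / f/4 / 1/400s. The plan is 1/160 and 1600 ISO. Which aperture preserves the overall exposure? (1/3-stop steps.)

Shutter speed: 1/400 → 1/320 → 1/250 → 1/200 → 1/160 — 1 1/3 stops slower (brighter).
ISO: 12800 → 10000 → 8000 → 6400 → 5000 → 4000 → 3200 → 2500 → 2000 → 1600 — 3 stops lower (darker).
Net change so far: 1 2/3 stops darker. Offset with the aperture: f/4 → f/3.5 → f/3.2 → f/2.8 → f/2.5 → f/2.2.

f/2.2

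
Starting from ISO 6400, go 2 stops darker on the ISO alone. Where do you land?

ISO 1600

ISO: 6400 → 3200 → 1600 — 2 stops lower (darker).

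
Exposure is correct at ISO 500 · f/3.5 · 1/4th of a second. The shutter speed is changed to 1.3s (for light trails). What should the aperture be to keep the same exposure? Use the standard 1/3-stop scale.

f/8

Shutter speed: 1/4 → 0.3 → 0.4 → 0.5 → 0.6 → 0.8 → 1 → 1.3 — 2 1/3 stops slower (brighter).
Need 2 1/3 stops darker from the aperture: f/3.5 → f/4 → f/4.5 → f/5 → f/5.6 → f/6.3 → f/7.1 → f/8.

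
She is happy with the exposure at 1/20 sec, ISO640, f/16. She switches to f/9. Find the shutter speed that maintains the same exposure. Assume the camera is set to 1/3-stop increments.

Aperture: f/16 → f/14 → f/13 → f/11 → f/10 → f/9 — 1 2/3 stops wider (brighter).
Need 1 2/3 stops darker from the shutter speed: 1/20 → 1/25 → 1/30 → 1/40 → 1/50 → 1/60.

1/60s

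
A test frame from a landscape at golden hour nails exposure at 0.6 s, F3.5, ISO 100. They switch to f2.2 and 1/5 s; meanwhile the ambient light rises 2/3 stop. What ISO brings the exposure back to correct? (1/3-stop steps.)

Scene light: 2/3 stop brighter.
Aperture: f/3.5 → f/3.2 → f/2.8 → f/2.5 → f/2.2 — 1 1/3 stops larger aperture (brighter).
Shutter speed: 0.6 → 0.5 → 0.4 → 0.3 → 1/4 → 1/5 — 1 2/3 stops faster (darker).
Net so far: 1/3 stop brighter. ISO: 100 → 80.

ISO 80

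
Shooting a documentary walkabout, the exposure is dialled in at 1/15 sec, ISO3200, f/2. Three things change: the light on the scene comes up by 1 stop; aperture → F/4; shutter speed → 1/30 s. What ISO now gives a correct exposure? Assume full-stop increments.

Scene light: 1 stop brighter.
Aperture: f/2 → f/2.8 → f/4 — 2 stops stopped down (darker).
Shutter speed: 1/15 → 1/30 — 1 stop faster (darker).
Net so far: 2 stops darker. ISO: 3200 → 6400 → 12800.

ISO 12800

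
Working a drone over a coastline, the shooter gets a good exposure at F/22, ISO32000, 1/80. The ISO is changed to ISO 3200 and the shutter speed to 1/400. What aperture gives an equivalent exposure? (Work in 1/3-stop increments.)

ISO: 32000 → 25600 → 20000 → 16000 → 12800 → 10000 → 8000 → 6400 → 5000 → 4000 → 3200 — 3 1/3 stops dropped (darker).
Shutter speed: 1/80 → 1/100 → 1/125 → 1/160 → 1/200 → 1/250 → 1/320 → 1/400 — 2 1/3 stops shorter (darker).
Net change so far: 5 2/3 stops darker. Offset with the aperture: f/22 → f/20 → f/18 → f/16 → f/14 → f/13 → f/11 → f/10 → f/9 → f/8 → f/7.1 → f/6.3 → f/5.6 → f/5 → f/4.5 → f/4 → f/3.5 → f/3.2.

f/3.2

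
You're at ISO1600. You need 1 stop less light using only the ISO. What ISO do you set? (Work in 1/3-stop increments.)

ISO: 1600 → 1250 → 1000 → 800 — 1 stop dropped (darker).

ISO 800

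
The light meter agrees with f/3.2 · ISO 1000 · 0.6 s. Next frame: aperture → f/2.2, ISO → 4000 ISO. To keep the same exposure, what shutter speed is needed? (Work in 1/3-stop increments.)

Aperture: f/3.2 → f/2.8 → f/2.5 → f/2.2 — 1 stop wider (brighter).
ISO: 1000 → 1250 → 1600 → 2000 → 2500 → 3200 → 4000 — 2 stops higher (brighter).
Net change so far: 3 stops brighter. Offset with the shutter speed: 0.6 → 0.5 → 0.4 → 0.3 → 1/4 → 1/5 → 1/6 → 1/8 → 1/10 → 1/13.

1/13s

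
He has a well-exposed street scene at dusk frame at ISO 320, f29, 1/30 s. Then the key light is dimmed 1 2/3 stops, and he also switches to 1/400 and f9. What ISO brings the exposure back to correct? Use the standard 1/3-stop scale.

Scene light: 1 2/3 stops darker.
Shutter speed: 1/30 → 1/40 → 1/50 → 1/60 → 1/80 → 1/100 → 1/125 → 1/160 → 1/200 → 1/250 → 1/320 → 1/400 — 3 2/3 stops shorter (darker).
Aperture: f/29 → f/25 → f/22 → f/20 → f/18 → f/16 → f/14 → f/13 → f/11 → f/10 → f/9 — 3 1/3 stops larger aperture (brighter).
Net so far: 2 stops darker. ISO: 320 → 400 → 500 → 640 → 800 → 1000 → 1250.

ISO 1250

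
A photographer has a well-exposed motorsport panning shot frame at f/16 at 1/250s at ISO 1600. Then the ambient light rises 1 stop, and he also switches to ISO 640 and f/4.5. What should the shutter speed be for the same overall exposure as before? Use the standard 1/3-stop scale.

Scene light: 1 stop brighter.
ISO: 1600 → 1250 → 1000 → 800 → 640 — 1 1/3 stops lower (darker).
Aperture: f/16 → f/14 → f/13 → f/11 → f/10 → f/9 → f/8 → f/7.1 → f/6.3 → f/5.6 → f/5 → f/4.5 — 3 2/3 stops wider (brighter).
Net so far: 3 1/3 stops brighter. Shutter speed: 1/250 → 1/320 → 1/400 → 1/500 → 1/640 → 1/800 → 1/1000 → 1/1250 → 1/1600 → 1/2000 → 1/2500.

1/2500s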